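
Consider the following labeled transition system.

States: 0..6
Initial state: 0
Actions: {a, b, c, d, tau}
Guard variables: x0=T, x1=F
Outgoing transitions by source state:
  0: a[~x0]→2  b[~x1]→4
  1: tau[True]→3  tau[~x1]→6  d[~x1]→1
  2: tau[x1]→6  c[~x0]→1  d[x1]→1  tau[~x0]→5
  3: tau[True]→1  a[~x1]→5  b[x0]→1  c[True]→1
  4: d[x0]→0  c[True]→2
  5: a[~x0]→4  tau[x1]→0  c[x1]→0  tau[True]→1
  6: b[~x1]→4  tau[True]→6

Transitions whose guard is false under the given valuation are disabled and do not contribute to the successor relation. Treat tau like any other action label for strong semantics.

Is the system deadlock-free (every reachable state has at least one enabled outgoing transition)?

Reachable = {0,2,4}
  0: b→4  [1 out]
  2: ∅  [no exit]
  4: c→2  d→0  [2 out]
Path to 2: b·c

Answer: DEADLOCK at state 2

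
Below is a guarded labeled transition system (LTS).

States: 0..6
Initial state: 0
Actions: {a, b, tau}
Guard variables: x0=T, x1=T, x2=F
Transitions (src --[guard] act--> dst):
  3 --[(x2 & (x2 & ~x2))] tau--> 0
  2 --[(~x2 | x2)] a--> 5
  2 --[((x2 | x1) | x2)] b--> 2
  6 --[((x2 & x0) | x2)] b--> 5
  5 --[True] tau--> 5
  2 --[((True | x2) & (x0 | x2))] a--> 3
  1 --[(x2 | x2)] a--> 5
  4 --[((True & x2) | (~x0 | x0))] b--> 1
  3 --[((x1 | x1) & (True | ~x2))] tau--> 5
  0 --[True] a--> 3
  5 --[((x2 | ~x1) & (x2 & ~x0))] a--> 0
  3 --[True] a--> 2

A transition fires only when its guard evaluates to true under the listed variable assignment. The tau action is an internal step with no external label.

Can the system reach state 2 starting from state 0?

After dropping false guards: 8 live edges.
Layer 0: {0}
Layer 1: {3}  now seen {0,3}
Layer 2: {2,5}  now seen {0,2,3,5}
Reachable = {0,2,3,5}
witness 2: a·a

Answer: REACHABLE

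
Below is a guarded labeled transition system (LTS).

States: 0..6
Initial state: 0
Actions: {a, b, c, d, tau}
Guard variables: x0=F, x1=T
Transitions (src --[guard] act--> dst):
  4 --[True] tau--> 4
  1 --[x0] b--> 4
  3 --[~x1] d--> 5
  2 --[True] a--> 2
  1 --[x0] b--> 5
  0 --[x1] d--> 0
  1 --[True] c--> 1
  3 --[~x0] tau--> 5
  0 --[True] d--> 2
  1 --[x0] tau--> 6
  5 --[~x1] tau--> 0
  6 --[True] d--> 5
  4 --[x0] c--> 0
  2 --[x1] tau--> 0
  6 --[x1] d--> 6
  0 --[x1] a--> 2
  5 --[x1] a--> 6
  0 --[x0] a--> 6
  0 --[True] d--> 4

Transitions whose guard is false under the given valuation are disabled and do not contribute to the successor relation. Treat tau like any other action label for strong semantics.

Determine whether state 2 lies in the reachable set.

After dropping false guards: 12 live edges.
depth 0: {0}
depth 1: {2,4}  now seen {0,2,4}
Reachable = {0,2,4}
trace reaching 2: d

Answer: REACHABLE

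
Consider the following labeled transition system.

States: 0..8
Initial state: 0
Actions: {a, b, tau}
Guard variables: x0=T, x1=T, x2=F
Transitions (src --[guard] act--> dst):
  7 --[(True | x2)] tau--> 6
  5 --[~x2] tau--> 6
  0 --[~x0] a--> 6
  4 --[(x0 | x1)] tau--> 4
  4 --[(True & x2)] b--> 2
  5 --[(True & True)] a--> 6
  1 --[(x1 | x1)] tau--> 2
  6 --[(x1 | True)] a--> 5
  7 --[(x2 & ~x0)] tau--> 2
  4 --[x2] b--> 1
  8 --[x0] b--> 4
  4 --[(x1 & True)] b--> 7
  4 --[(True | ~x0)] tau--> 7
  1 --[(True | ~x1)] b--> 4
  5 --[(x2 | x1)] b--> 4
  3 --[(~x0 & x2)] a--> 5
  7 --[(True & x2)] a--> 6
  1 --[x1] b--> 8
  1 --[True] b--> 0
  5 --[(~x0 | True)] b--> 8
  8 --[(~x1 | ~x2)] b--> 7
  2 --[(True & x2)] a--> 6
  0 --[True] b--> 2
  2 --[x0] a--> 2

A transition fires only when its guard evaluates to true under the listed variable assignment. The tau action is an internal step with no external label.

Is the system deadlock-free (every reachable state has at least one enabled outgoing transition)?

Answer: DEADLOCK-FREE

Working:
Reach set: {0,2}
  0: b→2  [1 exit(s)]
  2: a→2  [1 exit(s)]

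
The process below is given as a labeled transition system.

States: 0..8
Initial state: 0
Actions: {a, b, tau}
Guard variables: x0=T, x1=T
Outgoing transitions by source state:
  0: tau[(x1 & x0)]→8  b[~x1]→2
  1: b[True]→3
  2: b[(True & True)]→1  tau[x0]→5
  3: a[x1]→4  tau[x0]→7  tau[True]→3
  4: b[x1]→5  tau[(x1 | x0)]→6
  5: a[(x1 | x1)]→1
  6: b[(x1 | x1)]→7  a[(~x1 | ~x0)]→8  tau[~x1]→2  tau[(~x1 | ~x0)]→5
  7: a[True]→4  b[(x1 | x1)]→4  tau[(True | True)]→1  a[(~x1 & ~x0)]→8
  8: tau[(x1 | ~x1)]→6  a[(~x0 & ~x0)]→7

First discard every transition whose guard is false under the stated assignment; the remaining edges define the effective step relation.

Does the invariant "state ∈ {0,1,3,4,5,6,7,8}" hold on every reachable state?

Safe = {0,1,3,4,5,6,7,8}
R = {0,1,3,4,5,6,7,8}
  0: ok
  1: ok
  3: ok
  4: ok
  5: ok
  6: ok
  7: ok
  8: ok

Answer: INVARIANT HOLDS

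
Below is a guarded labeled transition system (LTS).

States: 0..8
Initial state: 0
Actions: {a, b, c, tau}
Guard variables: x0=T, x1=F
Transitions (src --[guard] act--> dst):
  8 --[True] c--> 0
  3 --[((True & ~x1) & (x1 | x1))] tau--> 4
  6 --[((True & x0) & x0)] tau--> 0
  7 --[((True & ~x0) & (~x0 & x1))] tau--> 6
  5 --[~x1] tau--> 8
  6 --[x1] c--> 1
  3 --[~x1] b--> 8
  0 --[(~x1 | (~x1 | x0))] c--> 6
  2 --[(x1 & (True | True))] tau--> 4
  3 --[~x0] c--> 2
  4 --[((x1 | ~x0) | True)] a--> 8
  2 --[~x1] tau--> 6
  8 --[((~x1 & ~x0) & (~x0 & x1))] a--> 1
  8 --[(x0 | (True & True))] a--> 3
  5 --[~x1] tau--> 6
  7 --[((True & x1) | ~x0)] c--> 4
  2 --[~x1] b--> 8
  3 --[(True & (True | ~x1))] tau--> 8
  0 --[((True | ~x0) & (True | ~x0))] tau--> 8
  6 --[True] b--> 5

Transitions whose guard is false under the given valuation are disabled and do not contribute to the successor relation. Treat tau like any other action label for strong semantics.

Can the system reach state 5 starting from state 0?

Answer: REACHABLE

Trace:
After dropping false guards: 13 live edges.
depth 0: {0}
depth 1: {6,8}  now seen {0,6,8}
depth 2: {3,5}  now seen {0,3,5,6,8}
Reachable = {0,3,5,6,8}
Path to 5: c·b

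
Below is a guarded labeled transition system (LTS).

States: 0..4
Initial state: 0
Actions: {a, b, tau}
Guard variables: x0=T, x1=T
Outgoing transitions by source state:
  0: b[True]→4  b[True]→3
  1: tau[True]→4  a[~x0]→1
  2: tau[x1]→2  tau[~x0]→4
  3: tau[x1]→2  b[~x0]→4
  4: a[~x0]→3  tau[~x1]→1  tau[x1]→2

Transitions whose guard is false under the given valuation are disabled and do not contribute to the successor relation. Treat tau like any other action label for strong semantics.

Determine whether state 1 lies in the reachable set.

Guard filter leaves 6 enabled edge(s).
depth 0: {0}
depth 1: {3,4}  now seen {0,3,4}
depth 2: {2}  now seen {0,2,3,4}
Reach set: {0,2,3,4}

Answer: UNREACHABLE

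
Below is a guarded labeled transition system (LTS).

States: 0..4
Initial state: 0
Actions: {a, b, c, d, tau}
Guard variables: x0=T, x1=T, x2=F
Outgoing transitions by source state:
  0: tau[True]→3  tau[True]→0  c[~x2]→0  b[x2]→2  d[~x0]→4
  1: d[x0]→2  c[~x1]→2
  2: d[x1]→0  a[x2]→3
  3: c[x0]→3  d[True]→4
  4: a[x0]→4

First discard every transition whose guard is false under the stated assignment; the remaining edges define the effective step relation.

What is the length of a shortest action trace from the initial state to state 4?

Breadth-first toward 4:
  L0 = {0}
  L1 = {3}
  L2 = {4}
depth(4)=2, e.g. tau·d

Answer: 2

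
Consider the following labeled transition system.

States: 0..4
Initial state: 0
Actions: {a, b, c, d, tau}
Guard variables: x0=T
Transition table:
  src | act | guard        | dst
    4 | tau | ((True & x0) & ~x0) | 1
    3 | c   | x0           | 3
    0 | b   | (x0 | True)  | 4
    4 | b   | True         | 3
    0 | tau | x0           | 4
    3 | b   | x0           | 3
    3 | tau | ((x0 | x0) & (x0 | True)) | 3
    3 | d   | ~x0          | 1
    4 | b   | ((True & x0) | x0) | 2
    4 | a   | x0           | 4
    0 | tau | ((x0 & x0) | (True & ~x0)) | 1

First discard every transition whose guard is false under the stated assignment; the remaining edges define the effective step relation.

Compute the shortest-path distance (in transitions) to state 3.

Layered search for 3:
  depth 0: {0}
  depth 1: {1,4}
  depth 2: {2,3}
3 enters at depth 2; path b·b

Answer: 2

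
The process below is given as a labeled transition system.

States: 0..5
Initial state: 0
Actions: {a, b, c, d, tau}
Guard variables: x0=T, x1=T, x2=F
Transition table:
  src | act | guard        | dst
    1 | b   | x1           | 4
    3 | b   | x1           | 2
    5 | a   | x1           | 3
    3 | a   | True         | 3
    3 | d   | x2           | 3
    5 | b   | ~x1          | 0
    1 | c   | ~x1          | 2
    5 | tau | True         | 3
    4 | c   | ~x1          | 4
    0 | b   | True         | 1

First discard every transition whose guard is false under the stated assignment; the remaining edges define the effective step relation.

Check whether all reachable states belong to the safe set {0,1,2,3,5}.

Answer: INVARIANT VIOLATED at state 4

Trace:
Safe = {0,1,2,3,5}
Reachable = {0,1,4}
  0: ok
  1: ok
  4: ✗ unsafe
reach 4 via b·b — violates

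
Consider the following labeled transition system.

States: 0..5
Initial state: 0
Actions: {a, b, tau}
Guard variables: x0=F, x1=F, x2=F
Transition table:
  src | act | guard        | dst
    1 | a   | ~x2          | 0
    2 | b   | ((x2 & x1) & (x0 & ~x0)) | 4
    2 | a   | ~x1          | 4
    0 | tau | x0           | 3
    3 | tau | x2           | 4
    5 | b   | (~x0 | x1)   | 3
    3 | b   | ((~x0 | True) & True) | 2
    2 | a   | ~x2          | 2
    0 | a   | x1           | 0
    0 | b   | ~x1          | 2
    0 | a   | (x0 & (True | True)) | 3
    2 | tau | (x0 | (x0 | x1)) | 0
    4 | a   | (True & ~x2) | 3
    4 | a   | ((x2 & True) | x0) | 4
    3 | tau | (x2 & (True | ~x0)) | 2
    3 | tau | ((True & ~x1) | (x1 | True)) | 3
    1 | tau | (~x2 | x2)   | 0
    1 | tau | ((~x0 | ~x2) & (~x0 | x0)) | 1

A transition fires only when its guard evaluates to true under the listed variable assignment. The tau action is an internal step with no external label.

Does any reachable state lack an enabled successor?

Answer: DEADLOCK-FREE

Trace:
Reachable = {0,2,3,4}
  0: b→2  [1 out]
  2: a→2  a→4  [2 out]
  3: b→2  tau→3  [2 out]
  4: a→3  [1 out]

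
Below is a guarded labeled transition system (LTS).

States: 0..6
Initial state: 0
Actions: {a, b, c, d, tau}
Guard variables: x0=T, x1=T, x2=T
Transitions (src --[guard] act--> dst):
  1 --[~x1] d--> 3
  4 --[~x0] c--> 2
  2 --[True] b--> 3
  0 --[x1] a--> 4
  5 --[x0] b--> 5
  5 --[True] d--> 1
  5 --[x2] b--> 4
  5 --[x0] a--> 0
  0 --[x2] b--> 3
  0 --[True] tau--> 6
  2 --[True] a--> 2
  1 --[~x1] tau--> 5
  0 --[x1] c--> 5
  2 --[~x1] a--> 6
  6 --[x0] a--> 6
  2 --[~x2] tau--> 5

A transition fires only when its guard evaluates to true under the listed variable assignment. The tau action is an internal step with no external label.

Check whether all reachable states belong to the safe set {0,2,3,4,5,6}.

Allowed set {0,2,3,4,5,6}
R = {0,1,3,4,5,6}
  0: safe
  1: outside
  3: safe
  4: safe
  5: safe
  6: safe
witness against invariant: c·d → 1

Answer: INVARIANT VIOLATED at state 1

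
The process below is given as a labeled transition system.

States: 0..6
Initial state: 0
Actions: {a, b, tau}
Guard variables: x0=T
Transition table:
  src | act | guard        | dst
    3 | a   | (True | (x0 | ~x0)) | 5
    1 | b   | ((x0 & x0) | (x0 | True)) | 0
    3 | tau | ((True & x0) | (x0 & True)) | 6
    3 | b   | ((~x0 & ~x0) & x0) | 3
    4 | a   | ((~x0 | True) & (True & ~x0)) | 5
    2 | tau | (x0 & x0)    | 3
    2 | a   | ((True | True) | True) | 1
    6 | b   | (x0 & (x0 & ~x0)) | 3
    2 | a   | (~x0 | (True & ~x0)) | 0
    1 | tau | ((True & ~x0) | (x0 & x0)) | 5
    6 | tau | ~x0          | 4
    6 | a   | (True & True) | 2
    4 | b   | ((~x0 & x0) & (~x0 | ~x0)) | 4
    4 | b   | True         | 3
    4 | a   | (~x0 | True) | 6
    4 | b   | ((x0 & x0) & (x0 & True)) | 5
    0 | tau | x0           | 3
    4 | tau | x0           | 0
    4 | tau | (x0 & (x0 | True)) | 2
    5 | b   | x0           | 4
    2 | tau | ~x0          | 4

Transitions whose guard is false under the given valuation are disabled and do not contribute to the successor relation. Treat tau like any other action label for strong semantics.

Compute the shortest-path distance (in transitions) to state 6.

Breadth-first toward 6:
  L0 = {0}
  L1 = {3}
  L2 = {5,6}
6 enters at depth 2; path tau·tau

Answer: 2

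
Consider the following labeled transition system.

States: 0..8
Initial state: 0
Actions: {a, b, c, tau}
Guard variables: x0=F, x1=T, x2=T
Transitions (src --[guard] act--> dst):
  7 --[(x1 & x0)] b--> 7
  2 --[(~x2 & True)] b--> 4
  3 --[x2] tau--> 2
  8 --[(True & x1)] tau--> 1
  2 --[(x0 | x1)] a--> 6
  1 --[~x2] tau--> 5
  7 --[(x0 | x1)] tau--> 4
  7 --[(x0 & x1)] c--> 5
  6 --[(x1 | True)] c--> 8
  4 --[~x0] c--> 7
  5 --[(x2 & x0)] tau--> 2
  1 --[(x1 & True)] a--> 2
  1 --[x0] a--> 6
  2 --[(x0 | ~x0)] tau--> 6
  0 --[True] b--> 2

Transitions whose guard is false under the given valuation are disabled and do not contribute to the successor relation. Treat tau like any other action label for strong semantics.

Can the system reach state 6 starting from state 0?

Guard filter leaves 9 enabled edge(s).
L0 = {0}
L1 = {2}  cumulative {0,2}
L2 = {6}  cumulative {0,2,6}
L3 = {8}  cumulative {0,2,6,8}
L4 = {1}  cumulative {0,1,2,6,8}
R = {0,1,2,6,8}
trace reaching 6: b·a

Answer: REACHABLE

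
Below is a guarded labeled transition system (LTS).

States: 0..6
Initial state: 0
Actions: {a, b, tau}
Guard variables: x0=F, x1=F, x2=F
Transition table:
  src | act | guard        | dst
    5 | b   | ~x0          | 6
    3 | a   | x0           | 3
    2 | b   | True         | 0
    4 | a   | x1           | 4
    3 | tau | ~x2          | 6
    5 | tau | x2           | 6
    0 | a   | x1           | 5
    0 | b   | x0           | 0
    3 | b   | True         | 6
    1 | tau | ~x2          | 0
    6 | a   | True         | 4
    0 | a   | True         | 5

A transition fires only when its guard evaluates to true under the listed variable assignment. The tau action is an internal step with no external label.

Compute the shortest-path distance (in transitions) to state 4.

Answer: 3

Working:
Layered search for 4:
  Layer 0: {0}
  Layer 1: {5}
  Layer 2: {6}
  Layer 3: {4}
depth(4)=3, e.g. a·b·a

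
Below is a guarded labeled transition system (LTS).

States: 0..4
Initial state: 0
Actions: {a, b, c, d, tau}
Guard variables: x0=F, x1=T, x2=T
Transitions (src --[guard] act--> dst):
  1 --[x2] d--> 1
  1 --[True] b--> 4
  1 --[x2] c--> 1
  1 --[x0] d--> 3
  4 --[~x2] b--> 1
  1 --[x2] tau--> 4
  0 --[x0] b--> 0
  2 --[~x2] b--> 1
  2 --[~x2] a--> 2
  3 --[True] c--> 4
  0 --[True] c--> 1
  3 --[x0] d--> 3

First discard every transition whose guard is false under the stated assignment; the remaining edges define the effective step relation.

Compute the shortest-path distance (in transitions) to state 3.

Layered search for 3:
  depth 0: {0}
  depth 1: {1}
  depth 2: {4}
3 never appears.

Answer: UNREACHABLE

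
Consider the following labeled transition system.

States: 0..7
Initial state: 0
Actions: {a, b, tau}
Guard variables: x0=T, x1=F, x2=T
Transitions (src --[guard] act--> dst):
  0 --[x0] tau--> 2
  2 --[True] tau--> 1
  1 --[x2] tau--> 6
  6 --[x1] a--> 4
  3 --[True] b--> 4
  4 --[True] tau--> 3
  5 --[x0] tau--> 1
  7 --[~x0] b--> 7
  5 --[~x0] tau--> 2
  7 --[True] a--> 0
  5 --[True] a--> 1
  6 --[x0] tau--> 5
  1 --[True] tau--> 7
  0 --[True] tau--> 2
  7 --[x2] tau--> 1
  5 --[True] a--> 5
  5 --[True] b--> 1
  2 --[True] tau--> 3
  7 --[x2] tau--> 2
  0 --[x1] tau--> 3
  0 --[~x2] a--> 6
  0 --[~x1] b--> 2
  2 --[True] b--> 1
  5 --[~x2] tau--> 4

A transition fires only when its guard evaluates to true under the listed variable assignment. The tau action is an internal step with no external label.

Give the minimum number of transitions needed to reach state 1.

Answer: 2

Analysis:
Layered search for 1:
  L0 = {0}
  L1 = {2}
  L2 = {1,3}
1 enters at depth 2; path b·b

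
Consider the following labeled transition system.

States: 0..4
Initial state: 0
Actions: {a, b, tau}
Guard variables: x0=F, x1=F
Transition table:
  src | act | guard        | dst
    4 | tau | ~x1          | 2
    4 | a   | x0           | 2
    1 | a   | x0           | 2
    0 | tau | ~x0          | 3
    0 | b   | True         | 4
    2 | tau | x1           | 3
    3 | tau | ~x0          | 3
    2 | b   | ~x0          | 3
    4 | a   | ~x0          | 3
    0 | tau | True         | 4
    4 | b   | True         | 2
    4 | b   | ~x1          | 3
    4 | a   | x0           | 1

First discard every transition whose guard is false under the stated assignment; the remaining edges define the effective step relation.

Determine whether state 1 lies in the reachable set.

Answer: UNREACHABLE

Working:
9 transition(s) survive guard evaluation.
L0 = {0}
L1 = {3,4}  cumulative {0,3,4}
L2 = {2}  cumulative {0,2,3,4}
Reach set: {0,2,3,4}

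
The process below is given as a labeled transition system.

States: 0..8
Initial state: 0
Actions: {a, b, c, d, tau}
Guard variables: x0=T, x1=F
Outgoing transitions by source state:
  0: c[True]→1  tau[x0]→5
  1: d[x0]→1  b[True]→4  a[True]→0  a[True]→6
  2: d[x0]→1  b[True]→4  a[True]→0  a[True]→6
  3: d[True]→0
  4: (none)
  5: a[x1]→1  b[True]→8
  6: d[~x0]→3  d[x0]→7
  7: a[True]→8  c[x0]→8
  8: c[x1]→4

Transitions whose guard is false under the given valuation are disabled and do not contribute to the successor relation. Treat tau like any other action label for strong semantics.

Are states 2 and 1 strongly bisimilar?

Answer: BISIMILAR

Working:
Refine partition for ~:
  π0 = {{0,1,2,3,4,5,6,7,8}}
  π1 = {{0},{1,2},{3,6},{4,8},{5},{7}}
  π2 = {{0},{1,2},{3},{4,8},{5},{6},{7}}
7 equivalence class(es) (converged in 3)
[2]={1,2}  [1]={1,2}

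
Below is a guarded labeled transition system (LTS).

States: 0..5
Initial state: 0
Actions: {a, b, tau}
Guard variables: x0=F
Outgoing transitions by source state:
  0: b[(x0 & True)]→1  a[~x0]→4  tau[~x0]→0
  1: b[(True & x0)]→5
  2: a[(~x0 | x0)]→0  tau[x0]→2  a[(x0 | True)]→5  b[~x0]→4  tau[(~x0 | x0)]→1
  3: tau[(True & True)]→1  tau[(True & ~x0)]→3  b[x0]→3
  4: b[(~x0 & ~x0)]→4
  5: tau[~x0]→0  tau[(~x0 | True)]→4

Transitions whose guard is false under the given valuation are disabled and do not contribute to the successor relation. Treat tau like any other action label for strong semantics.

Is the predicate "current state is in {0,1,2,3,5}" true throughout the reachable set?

Answer: INVARIANT VIOLATED at state 4

Analysis:
Safe = {0,1,2,3,5}
Reachable = {0,4}
  0: ok
  4: outside
counterexample path to 4: a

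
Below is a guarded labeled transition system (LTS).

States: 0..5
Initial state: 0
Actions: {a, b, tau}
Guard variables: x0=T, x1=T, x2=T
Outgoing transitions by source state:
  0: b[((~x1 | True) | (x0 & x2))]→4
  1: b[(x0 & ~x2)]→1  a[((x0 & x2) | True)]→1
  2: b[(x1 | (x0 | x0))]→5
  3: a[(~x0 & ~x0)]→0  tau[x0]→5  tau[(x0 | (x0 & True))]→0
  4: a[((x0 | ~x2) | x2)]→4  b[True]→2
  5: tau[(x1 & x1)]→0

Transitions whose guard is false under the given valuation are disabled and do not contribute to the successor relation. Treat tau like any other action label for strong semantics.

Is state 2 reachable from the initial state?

Answer: REACHABLE

Trace:
Guard filter leaves 8 enabled edge(s).
depth 0: {0}
depth 1: {4}  total {0,4}
depth 2: {2}  total {0,2,4}
depth 3: {5}  total {0,2,4,5}
R = {0,2,4,5}
Path to 2: b·b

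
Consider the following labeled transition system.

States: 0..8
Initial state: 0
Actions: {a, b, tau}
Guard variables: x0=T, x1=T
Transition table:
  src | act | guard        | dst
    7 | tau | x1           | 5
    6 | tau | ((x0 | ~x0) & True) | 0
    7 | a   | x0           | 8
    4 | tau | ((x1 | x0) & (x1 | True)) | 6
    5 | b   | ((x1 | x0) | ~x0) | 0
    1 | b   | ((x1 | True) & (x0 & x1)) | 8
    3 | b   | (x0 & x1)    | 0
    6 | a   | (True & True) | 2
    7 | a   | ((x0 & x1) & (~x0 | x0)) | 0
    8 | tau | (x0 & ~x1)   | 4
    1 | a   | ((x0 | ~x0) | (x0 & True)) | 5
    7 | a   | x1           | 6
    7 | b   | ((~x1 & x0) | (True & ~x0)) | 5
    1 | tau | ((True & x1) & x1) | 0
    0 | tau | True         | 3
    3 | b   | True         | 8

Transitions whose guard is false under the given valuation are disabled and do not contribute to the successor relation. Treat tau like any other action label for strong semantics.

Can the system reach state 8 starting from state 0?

Answer: REACHABLE

Working:
Guard filter leaves 14 enabled edge(s).
L0 = {0}
L1 = {3}  total {0,3}
L2 = {8}  total {0,3,8}
Reachable = {0,3,8}
witness 8: tau·b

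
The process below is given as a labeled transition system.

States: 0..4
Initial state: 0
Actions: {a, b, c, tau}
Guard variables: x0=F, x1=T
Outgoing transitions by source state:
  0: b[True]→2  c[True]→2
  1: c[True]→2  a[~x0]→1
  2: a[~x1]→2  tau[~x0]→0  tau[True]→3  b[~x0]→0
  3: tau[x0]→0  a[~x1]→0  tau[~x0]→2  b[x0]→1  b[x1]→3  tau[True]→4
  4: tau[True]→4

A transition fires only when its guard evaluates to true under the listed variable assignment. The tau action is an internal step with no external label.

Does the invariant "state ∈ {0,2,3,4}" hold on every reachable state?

Allowed set {0,2,3,4}
Reachable = {0,2,3,4}
  0: ✓
  2: ✓
  3: ✓
  4: ✓

Answer: INVARIANT HOLDS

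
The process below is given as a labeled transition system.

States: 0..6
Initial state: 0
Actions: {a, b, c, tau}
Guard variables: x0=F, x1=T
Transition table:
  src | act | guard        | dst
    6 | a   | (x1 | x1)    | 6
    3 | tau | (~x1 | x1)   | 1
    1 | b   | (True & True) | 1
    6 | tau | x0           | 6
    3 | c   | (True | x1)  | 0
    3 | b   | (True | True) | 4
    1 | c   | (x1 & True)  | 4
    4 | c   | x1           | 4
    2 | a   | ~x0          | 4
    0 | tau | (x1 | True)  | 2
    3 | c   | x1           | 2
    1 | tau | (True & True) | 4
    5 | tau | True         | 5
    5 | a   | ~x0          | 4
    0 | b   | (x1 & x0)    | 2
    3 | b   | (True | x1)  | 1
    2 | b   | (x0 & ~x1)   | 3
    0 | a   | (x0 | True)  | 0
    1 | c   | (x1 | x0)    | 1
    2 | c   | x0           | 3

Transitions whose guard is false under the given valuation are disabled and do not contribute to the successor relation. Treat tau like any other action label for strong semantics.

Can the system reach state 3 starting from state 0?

16 transition(s) survive guard evaluation.
Layer 0: {0}
Layer 1: {2}  cumulative {0,2}
Layer 2: {4}  cumulative {0,2,4}
Reach set: {0,2,4}

Answer: UNREACHABLE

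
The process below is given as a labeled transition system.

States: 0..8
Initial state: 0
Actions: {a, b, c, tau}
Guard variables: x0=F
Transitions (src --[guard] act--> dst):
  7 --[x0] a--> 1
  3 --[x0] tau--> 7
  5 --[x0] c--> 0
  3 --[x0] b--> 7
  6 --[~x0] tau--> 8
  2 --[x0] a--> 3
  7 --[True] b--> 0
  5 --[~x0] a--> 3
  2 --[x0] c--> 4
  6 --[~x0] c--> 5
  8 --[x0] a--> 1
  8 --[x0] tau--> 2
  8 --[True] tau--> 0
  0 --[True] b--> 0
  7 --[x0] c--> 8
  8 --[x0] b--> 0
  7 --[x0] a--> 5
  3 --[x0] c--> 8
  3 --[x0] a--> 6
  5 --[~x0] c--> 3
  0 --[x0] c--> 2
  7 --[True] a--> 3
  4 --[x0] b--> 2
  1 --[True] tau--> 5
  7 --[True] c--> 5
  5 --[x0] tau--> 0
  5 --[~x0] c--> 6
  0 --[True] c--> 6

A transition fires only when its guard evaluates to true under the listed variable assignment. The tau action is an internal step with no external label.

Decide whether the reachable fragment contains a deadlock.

Answer: DEADLOCK at state 3

Analysis:
R = {0,3,5,6,8}
  0: b→0  c→6  [deg 2]
  3: ∅  [deadlock]
  5: a→3  c→3  c→6  [deg 3]
  6: c→5  tau→8  [deg 2]
  8: tau→0  [deg 1]
witness 3: c·c·a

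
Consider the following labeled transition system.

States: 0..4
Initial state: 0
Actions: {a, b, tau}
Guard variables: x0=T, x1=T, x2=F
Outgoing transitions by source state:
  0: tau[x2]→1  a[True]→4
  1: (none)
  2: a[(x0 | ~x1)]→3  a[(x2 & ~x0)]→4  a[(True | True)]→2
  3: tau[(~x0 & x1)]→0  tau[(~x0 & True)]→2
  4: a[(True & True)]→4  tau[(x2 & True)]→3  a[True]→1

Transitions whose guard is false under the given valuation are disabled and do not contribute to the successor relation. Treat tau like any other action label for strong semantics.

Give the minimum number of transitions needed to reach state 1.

Answer: 2

Analysis:
Breadth-first toward 1:
  Layer 0: {0}
  Layer 1: {4}
  Layer 2: {1}
first hit 1 at d=2 via a·a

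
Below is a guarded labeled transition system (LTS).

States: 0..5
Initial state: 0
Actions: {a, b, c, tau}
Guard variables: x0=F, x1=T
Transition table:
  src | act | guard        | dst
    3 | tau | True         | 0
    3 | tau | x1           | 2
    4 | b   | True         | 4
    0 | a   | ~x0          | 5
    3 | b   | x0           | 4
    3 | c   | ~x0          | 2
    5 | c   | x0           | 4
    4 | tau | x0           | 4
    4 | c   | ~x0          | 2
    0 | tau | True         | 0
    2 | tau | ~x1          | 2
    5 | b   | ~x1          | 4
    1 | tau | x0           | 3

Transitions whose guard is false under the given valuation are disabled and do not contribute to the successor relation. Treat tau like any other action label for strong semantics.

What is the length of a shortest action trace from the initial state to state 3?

Answer: UNREACHABLE

Trace:
Layered search for 3:
  depth 0: {0}
  depth 1: {5}
3 never appears.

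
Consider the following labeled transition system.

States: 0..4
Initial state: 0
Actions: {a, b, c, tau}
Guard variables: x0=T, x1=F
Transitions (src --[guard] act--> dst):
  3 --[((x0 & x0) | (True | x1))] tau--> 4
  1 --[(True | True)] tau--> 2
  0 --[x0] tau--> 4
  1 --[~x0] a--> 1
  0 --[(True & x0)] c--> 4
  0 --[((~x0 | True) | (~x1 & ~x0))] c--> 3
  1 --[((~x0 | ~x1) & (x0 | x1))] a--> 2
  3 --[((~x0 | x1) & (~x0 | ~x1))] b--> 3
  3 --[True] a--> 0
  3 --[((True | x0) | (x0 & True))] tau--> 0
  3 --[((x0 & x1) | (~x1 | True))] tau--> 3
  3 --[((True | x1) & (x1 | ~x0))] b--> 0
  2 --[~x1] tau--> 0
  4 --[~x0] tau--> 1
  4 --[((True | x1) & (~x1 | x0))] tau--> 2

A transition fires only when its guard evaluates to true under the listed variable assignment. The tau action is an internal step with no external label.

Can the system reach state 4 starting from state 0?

After dropping false guards: 11 live edges.
Layer 0: {0}
Layer 1: {3,4}  cumulative {0,3,4}
Layer 2: {2}  cumulative {0,2,3,4}
Reachable = {0,2,3,4}
witness 4: tau

Answer: REACHABLE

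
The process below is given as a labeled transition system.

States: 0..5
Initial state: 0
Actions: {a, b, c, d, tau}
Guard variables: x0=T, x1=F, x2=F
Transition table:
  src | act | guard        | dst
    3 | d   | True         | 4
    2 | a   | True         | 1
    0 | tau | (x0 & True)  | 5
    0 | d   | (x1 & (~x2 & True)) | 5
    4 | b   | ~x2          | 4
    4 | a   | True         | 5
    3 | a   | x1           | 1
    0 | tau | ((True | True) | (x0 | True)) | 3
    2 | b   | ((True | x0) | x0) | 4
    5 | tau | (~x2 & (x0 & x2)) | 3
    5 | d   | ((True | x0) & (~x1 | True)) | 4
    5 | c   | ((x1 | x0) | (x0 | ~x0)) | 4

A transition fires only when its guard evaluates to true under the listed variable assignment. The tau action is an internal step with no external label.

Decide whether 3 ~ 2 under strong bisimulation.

Answer: NOT BISIMILAR

Trace:
Refine partition for ~:
  round 0: {{0,1,2,3,4,5}}
  round 1: {{0},{1},{2,4},{3},{5}}
  round 2: {{0},{1},{2},{3},{4},{5}}
Fixed point at round 3; 6 class(es).
class of 3: {3}; class of 2: {2}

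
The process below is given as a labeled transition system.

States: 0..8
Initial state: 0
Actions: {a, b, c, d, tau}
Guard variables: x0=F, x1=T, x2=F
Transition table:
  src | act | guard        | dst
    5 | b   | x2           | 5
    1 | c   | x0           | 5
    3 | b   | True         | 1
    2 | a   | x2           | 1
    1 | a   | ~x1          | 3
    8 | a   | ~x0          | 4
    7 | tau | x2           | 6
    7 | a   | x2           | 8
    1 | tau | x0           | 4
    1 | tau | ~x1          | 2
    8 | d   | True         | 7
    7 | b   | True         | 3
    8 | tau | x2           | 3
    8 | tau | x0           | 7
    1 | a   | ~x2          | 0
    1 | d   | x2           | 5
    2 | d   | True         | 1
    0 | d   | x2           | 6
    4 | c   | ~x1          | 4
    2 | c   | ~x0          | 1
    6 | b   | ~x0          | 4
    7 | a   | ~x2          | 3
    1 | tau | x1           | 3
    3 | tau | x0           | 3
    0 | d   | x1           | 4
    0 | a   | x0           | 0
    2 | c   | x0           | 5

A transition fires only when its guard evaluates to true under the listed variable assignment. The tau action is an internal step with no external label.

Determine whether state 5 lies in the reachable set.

Answer: UNREACHABLE

Trace:
Guard filter leaves 11 enabled edge(s).
Layer 0: {0}
Layer 1: {4}  total {0,4}
R = {0,4}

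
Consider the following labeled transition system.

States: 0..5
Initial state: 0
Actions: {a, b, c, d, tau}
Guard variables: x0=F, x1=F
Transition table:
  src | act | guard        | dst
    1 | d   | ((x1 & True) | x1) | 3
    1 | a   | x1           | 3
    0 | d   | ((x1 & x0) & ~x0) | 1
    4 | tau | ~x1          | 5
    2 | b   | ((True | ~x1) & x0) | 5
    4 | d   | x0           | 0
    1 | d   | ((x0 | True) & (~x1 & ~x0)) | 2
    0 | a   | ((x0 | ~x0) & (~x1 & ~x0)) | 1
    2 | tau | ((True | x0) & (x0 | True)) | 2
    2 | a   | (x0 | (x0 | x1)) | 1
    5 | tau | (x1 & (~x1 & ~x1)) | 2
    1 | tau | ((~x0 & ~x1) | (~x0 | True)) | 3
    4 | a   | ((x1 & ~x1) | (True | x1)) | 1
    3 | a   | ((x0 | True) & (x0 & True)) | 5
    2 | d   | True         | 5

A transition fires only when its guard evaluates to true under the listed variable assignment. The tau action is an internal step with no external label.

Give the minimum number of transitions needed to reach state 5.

Layered search for 5:
  depth 0: {0}
  depth 1: {1}
  depth 2: {2,3}
  depth 3: {5}
first hit 5 at d=3 via a·d·d

Answer: 3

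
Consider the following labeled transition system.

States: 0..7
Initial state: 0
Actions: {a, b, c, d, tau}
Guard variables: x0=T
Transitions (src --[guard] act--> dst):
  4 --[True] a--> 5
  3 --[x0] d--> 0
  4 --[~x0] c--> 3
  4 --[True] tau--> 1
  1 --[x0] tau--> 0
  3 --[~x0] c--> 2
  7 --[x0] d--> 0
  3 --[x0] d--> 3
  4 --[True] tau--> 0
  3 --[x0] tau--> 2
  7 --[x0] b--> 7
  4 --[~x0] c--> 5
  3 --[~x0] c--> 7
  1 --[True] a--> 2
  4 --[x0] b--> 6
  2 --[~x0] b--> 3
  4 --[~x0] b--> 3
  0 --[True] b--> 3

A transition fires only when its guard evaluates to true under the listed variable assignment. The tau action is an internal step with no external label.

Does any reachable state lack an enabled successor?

Answer: DEADLOCK at state 2

Trace:
R = {0,2,3}
  0: b→3  [deg 1]
  2: ∅  [deadlock]
  3: d→0  d→3  tau→2  [deg 3]
trace reaching 2: b·tau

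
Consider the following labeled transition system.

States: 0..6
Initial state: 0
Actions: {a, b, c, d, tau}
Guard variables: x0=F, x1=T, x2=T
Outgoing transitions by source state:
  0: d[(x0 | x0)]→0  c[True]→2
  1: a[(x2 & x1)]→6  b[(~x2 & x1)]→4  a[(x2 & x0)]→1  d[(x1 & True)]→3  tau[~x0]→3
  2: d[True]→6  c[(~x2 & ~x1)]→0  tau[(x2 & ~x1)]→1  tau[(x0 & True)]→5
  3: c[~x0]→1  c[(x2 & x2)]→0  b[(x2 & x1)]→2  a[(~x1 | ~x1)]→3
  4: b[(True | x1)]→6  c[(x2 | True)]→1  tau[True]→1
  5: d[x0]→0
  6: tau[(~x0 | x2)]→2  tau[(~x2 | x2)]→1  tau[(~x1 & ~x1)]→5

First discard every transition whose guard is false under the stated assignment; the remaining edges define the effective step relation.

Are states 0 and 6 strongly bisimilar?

Bisimulation quotient by refinement:
  round 0: {{0,1,2,3,4,5,6}}
  round 1: {{0},{1},{2},{3},{4},{5},{6}}
stable after 2 split(s): 7 block(s)
0∈{0}, 6∈{6}

Answer: NOT BISIMILAR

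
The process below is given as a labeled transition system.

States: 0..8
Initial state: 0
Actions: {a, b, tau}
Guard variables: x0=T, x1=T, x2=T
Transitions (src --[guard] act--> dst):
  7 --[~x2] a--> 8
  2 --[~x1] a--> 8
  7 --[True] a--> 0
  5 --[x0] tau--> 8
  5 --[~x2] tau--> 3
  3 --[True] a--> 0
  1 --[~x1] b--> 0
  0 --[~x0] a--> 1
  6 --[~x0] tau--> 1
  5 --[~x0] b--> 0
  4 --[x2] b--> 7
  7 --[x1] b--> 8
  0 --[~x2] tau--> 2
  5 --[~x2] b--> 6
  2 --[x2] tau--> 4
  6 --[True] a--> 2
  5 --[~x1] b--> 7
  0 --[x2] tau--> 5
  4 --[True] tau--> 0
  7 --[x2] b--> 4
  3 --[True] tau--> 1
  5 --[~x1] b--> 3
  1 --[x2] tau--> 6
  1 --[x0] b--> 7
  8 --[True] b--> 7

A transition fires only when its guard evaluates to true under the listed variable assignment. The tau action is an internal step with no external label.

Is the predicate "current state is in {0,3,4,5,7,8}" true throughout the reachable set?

Answer: INVARIANT HOLDS

Trace:
Safe = {0,3,4,5,7,8}
Reach set: {0,4,5,7,8}
  0: safe
  4: safe
  5: safe
  7: safe
  8: safe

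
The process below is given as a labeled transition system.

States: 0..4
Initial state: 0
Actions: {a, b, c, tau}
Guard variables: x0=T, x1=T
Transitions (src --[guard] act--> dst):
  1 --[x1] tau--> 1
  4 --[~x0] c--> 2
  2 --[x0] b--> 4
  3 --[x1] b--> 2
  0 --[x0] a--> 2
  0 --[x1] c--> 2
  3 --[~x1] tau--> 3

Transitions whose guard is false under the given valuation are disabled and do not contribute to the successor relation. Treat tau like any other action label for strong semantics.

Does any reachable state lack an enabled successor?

R = {0,2,4}
  0: a→2  c→2  [deg 2]
  2: b→4  [deg 1]
  4: ∅  [deadlock]
witness 4: a·b

Answer: DEADLOCK at state 4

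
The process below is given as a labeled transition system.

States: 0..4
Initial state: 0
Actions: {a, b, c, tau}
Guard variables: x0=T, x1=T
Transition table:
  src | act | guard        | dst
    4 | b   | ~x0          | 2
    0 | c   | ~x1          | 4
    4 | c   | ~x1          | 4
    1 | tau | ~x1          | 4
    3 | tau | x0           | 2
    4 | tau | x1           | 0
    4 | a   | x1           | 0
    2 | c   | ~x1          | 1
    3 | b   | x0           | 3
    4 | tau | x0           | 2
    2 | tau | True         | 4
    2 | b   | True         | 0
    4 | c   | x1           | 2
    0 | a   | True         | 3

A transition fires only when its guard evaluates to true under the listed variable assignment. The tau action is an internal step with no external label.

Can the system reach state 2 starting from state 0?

Guard filter leaves 9 enabled edge(s).
Layer 0: {0}
Layer 1: {3}  total {0,3}
Layer 2: {2}  total {0,2,3}
Layer 3: {4}  total {0,2,3,4}
Reachable = {0,2,3,4}
trace reaching 2: a·tau

Answer: REACHABLE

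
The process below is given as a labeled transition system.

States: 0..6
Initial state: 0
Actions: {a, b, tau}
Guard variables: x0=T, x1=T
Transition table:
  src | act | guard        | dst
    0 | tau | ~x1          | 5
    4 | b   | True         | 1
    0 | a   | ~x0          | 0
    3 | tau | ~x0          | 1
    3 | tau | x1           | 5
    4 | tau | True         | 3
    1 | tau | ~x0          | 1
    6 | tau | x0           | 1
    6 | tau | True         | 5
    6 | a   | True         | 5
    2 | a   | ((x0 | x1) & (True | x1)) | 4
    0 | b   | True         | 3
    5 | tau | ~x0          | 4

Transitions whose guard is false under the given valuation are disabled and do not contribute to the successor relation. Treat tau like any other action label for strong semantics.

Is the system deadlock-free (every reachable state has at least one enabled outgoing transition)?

Reachable = {0,3,5}
  0: b→3  [1 out]
  3: tau→5  [1 out]
  5: ∅  [deadlock]
witness 5: b·tau

Answer: DEADLOCK at state 5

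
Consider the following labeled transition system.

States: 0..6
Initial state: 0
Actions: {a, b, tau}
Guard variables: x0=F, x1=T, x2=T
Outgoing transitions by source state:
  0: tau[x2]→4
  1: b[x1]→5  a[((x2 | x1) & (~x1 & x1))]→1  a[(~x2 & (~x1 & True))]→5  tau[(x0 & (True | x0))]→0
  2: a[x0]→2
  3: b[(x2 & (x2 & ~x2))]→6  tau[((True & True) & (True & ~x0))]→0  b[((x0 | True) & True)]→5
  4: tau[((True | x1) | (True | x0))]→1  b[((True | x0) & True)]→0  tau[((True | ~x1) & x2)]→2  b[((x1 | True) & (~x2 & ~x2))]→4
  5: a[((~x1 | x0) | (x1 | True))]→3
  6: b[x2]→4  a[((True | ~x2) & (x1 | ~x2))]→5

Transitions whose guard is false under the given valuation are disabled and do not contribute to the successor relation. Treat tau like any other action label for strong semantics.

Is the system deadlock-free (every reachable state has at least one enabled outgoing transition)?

Answer: DEADLOCK at state 2

Working:
Reachable = {0,1,2,3,4,5}
  0: tau→4  [1 exit(s)]
  1: b→5  [1 exit(s)]
  2: ∅  [deadlock]
  3: b→5  tau→0  [2 exit(s)]
  4: b→0  tau→1  tau→2  [3 exit(s)]
  5: a→3  [1 exit(s)]
Path to 2: tau·tau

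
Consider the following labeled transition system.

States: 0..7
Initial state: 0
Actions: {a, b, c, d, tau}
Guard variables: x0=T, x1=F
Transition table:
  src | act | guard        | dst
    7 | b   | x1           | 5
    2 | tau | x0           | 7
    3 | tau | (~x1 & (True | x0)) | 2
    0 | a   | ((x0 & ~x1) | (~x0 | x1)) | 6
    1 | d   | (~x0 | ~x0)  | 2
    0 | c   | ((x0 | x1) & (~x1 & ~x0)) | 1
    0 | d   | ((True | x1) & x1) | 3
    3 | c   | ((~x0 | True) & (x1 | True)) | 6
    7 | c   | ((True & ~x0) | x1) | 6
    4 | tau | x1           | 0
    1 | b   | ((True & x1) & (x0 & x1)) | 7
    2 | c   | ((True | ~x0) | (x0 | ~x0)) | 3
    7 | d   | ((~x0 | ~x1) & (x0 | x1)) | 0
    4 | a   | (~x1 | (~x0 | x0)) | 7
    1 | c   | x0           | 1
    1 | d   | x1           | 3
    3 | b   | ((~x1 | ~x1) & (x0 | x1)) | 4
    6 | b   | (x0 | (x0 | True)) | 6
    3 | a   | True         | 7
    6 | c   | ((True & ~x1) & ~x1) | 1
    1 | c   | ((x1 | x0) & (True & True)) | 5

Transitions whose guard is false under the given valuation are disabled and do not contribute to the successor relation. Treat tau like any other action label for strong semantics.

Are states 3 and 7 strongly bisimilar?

Answer: NOT BISIMILAR

Analysis:
Bisimulation quotient by refinement:
  P[0] = {{0,1,2,3,4,5,6,7}}
  P[1] = {{0,4},{1},{2},{3},{5},{6},{7}}
  P[2] = {{0},{1},{2},{3},{4},{5},{6},{7}}
Fixed point at round 3; 8 class(es).
[3]={3}  [7]={7}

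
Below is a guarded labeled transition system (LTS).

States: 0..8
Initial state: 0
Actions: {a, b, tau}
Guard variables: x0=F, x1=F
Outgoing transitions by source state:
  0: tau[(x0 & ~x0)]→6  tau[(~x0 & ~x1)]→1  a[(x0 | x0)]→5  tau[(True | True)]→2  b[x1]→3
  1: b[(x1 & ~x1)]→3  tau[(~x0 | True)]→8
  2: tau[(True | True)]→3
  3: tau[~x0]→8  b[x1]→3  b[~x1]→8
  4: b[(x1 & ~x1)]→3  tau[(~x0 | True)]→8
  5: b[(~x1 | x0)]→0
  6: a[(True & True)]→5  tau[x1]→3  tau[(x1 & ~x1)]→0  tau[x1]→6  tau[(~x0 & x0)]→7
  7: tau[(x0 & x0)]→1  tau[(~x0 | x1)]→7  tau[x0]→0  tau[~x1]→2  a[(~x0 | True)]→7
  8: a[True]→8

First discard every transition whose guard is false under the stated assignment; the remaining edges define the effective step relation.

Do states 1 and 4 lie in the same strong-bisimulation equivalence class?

Answer: BISIMILAR

Analysis:
Bisimulation quotient by refinement:
  P[0] = {{0,1,2,3,4,5,6,7,8}}
  P[1] = {{0,1,2,4},{3},{5},{6,8},{7}}
  P[2] = {{0},{1,4},{2},{3},{5},{6},{7},{8}}
8 equivalence class(es) (converged in 3)
[1]={1,4}  [4]={1,4}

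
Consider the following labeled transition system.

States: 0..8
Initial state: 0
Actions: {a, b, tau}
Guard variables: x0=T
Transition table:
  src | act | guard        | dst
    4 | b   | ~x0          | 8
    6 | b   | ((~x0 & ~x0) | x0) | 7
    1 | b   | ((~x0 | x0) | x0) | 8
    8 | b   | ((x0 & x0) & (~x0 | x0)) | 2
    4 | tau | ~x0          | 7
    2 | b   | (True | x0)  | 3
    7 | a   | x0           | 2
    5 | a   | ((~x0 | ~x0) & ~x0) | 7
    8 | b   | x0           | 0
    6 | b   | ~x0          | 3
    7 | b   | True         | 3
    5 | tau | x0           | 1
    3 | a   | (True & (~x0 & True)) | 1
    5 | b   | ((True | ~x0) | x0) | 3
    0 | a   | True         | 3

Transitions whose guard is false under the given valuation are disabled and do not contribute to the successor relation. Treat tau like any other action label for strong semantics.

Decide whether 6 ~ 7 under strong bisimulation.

Answer: NOT BISIMILAR

Trace:
Bisimulation quotient by refinement:
  P[0] = {{0,1,2,3,4,5,6,7,8}}
  P[1] = {{0},{1,2,6,8},{3,4},{5},{7}}
  P[2] = {{0},{1},{2},{3,4},{5},{6},{7},{8}}
8 equivalence class(es) (converged in 3)
[6]={6}  [7]={7}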